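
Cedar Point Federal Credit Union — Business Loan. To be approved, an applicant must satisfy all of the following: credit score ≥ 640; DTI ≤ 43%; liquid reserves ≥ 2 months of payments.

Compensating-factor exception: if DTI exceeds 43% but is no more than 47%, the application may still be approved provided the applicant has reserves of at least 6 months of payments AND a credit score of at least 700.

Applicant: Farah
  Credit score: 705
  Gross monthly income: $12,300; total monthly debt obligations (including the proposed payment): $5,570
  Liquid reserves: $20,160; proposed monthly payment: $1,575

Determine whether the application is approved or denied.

Credit score 705 ≥ 640 (meets base)
DTI: 5,570 ÷ 12,300 = 45.3%, over the 43% base limit.
Reserves = 20,160/1,575 = 12.8 months ≥ 2
45.3% falls in the override range (43%–47%), so the compensating-factor test applies.
Reserves 12.8 ≥ 6 months; credit score 705 ≥ 700.
Both override conditions satisfied; DTI exception granted.

Approved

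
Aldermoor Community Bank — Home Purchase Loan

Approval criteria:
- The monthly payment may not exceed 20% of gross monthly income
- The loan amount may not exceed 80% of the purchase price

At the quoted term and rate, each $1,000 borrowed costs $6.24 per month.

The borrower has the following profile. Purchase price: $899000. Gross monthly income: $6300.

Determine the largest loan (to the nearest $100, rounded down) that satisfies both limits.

$201,900

Payment cap: 20% × $6,300 = $1,260/month.
At $6.24 per $1,000, that supports 1,260/6.24 × 1,000 ≈ $201,923 → $201,900.
LTV cap: 80% × $899,000 = $719,200 → $719,200.
Binding constraint: payment-to-income.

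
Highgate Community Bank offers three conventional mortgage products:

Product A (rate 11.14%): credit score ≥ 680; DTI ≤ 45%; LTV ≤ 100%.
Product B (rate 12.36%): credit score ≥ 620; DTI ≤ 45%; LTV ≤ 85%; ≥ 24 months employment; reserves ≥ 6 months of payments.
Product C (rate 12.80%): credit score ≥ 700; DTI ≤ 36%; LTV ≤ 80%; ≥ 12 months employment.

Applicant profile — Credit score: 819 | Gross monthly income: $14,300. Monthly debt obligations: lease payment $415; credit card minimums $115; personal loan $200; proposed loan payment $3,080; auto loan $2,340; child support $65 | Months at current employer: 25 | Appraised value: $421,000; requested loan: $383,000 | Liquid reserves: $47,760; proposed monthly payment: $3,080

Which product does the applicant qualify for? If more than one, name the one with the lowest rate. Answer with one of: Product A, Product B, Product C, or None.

Total debts = (415 + 115 + 200 + 3,080 + 2,340 + 65) = 6,215; DTI = 6,215/14,300 = 43.5%.
LTV = 383,000/421,000 = 91%.
Reserves = 47,760/3,080 = 15.5 months.
Product A: score 819 ≥ 680; DTI 43.5% ≤ 45%; LTV 91% ≤ 100% → qualifies.
Product B: score 819 ≥ 620; DTI 43.5% ≤ 45%; LTV 91% > 85%; employment 25 ≥ 24 mo; reserves 15.5 ≥ 6 mo → does not qualify.
Product C: score 819 ≥ 700; DTI 43.5% > 36%; LTV 91% > 80%; employment 25 ≥ 12 mo → does not qualify.

Product A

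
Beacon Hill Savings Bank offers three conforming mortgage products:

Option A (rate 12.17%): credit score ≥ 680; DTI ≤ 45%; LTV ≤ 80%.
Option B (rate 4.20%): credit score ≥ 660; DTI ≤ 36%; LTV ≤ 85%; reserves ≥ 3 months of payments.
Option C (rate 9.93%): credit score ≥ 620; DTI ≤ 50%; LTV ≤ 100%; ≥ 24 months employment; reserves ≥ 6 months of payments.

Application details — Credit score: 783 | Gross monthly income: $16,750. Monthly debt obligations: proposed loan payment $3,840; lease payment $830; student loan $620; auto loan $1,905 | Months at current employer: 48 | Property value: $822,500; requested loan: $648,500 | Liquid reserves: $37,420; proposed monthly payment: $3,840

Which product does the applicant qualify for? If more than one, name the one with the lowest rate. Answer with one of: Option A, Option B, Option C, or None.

Option C

Total debts = (3,840 + 830 + 620 + 1,905) = 7,195; DTI = 7,195/16,750 = 43%.
LTV = 648,500/822,500 = 78.8%.
Reserves = 37,420/3,840 = 9.7 months.
Option A: score 783 ≥ 680; DTI 43% ≤ 45%; LTV 78.8% ≤ 80% → qualifies.
Option B: score 783 ≥ 660; DTI 43% > 36%; LTV 78.8% ≤ 85%; reserves 9.7 ≥ 3 mo → does not qualify.
Option C: score 783 ≥ 620; DTI 43% ≤ 50%; LTV 78.8% ≤ 100%; employment 48 ≥ 24 mo; reserves 9.7 ≥ 6 mo → qualifies.
Qualifying: Option A, Option C. Lowest rate is 9.93% → Option C.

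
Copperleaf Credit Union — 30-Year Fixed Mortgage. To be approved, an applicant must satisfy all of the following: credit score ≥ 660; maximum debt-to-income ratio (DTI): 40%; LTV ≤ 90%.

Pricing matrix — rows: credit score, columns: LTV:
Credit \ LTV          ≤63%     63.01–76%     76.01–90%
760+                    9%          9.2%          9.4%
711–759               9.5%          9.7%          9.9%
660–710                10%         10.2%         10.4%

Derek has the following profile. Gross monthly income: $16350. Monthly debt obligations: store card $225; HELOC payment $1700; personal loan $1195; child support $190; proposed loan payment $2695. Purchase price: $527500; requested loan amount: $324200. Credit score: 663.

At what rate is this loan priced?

Credit score 663 ≥ 660; Total monthly debts = (225 + 1,700 + 1,195 + 190 + 2,695) = 6,005. DTI: 6,005 ÷ 16,350 = 36.7%, within the 40% cap
LTV = 324,200/527,500 = 61.5% ≤ 90%
Score 663 is in the 660–710 band; LTV 61.5% is in the ≤63% band → 10%.

10%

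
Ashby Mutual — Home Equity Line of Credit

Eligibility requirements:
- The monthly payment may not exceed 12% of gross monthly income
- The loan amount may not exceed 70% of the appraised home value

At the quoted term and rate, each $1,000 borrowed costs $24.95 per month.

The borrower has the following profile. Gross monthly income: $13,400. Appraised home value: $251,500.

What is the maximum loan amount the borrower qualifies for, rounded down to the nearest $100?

$64,400

Payment cap: 12% × $13,400 = $1,608/month.
At $24.95 per $1,000, that supports 1,608/24.95 × 1,000 ≈ $64,448 → $64,400.
LTV cap: 70% × $251,500 = $176,050 → $176,000.
Binding constraint: payment-to-income.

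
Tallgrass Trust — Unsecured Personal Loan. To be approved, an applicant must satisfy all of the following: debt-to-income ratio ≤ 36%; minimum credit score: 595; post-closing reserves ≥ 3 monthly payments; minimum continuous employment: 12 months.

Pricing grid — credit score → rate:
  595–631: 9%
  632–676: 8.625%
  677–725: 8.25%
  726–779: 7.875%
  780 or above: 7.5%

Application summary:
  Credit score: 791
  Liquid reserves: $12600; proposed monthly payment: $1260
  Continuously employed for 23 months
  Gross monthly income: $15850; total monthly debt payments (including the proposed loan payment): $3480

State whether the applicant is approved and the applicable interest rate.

Approved at 7.5%

Credit score 791 ≥ 595 (meets minimum)
Reserves = 12,600/1,260 = 10.0 months ≥ 3
Employment 23 ≥ 12 months
Debt-to-income = 3,480/15,850 = 22% — meets 36% limit
All requirements met. Score 791 falls in the 780 or above tier → 7.5%.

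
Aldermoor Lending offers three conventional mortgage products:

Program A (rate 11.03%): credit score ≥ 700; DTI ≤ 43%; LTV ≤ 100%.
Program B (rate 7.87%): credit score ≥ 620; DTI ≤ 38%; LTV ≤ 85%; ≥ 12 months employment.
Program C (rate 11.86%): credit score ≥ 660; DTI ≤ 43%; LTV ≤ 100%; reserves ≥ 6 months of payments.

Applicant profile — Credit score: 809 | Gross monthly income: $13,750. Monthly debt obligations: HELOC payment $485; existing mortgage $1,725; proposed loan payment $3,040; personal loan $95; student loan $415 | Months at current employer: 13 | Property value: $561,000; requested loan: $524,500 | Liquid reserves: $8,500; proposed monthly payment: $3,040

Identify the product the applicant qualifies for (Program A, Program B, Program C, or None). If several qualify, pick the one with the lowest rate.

Total debts = (485 + 1,725 + 3,040 + 95 + 415) = 5,760; DTI = 5,760/13,750 = 41.9%.
LTV = 524,500/561,000 = 93.5%.
Reserves = 8,500/3,040 = 2.8 months.
Program A: score 809 ≥ 700; DTI 41.9% ≤ 43%; LTV 93.5% ≤ 100% → qualifies.
Program B: score 809 ≥ 620; DTI 41.9% > 38%; LTV 93.5% > 85%; employment 13 ≥ 12 mo → does not qualify.
Program C: score 809 ≥ 660; DTI 41.9% ≤ 43%; LTV 93.5% ≤ 100%; reserves 2.8 < 6 mo → does not qualify.

Program A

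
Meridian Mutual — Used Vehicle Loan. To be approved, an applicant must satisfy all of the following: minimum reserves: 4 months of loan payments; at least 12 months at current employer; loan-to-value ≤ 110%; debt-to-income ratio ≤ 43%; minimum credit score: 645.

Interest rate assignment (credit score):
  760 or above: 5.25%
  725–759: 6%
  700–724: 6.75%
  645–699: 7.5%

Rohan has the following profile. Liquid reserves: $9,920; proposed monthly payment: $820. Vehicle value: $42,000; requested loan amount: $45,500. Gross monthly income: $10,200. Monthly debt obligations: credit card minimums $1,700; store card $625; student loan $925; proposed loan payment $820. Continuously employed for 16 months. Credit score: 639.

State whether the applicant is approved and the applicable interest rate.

Denied

Credit score 639 < 645 (below minimum)
Loan-to-value = 45,500/42,000 = 108.3% — pass (110% max)
Employment 16 ≥ 12 months
Total monthly debts = (1,700 + 625 + 925 + 820) = 4,070. Debt-to-income = 4,070/10,200 = 39.9% — meets 43% limit
Reserves: 9,920 ÷ 820 = 12.1 months (meets 4-month minimum)
Not all requirements met → denied.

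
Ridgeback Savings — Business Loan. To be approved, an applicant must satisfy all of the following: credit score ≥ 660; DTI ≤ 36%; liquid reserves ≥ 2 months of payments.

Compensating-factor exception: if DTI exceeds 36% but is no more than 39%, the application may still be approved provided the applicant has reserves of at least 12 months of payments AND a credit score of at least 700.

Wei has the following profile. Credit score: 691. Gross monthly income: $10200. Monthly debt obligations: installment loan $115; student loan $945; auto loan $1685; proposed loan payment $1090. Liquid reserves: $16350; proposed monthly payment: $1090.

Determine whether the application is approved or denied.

Credit score 691 ≥ 660 (meets base)
Total debts = (115 + 945 + 1,685 + 1,090) = 3,835. DTI: 3,835 ÷ 10,200 = 37.6%, over the 36% base limit.
Liquid reserves cover 16,350/1,090 = 15.0 months — ≥ 2 required
DTI 37.6% is within the 36%–39% exception band; checking compensating factors.
Reserves 15.0 ≥ 12 months; credit score 691 < 700.
Compensating-factor requirement not fully met.

Denied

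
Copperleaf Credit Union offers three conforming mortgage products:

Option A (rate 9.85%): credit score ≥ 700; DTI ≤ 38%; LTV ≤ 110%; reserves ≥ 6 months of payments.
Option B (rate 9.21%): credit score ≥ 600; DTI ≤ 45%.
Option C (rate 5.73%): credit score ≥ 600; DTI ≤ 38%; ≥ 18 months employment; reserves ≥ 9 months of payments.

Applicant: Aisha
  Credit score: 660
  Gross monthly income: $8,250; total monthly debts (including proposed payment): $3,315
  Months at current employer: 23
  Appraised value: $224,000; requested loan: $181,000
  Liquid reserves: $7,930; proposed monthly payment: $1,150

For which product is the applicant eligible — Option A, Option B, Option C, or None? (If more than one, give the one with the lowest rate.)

DTI = 3,315/8,250 = 40.2%.
LTV = 181,000/224,000 = 80.8%.
Reserves = 7,930/1,150 = 6.9 months.
Option A: score 660 < 700; DTI 40.2% > 38%; LTV 80.8% ≤ 110%; reserves 6.9 ≥ 6 mo → does not qualify.
Option B: score 660 ≥ 600; DTI 40.2% ≤ 45% → qualifies.
Option C: score 660 ≥ 600; DTI 40.2% > 38%; employment 23 ≥ 18 mo; reserves 6.9 < 9 mo → does not qualify.

Option B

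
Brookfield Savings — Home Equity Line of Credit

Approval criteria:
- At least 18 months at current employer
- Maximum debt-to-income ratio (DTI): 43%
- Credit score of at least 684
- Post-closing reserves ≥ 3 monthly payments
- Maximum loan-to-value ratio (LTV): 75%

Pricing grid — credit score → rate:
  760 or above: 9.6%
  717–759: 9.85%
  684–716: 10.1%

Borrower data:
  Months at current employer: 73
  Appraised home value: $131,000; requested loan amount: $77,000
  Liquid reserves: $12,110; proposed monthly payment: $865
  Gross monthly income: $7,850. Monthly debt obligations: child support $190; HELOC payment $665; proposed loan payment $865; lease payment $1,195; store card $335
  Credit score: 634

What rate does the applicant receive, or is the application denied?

Credit score 634 < 684 (below minimum)
Employment 73 ≥ 18 months
Reserves: 12,110 ÷ 865 = 14.0 months (meets 3-month minimum)
Total monthly debts = (190 + 665 + 865 + 1,195 + 335) = 3,250. Debt-to-income = 3,250/7,850 = 41.4% — meets 43% limit
LTV = 77,000/131,000 = 58.8% ≤ 75%
Not all requirements met → denied.

Denied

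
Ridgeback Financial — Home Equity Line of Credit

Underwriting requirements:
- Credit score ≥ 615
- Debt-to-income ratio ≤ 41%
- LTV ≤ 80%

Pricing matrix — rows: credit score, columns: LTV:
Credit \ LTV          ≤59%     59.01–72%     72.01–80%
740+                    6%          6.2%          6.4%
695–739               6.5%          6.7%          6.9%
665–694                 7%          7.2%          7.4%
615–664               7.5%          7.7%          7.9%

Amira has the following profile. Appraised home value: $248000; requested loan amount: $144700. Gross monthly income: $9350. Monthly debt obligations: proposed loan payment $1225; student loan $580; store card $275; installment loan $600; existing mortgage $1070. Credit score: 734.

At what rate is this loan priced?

6.5%

Credit score 734 ≥ 615; Total monthly debts = (1,225 + 580 + 275 + 600 + 1,070) = 3,750. DTI: 3,750 ÷ 9,350 = 40.1%, within the 41% cap
LTV: 144,700 ÷ 248,000 = 58.3%, within 80% cap
Score 734 is in the 695–739 band; LTV 58.3% is in the ≤59% band → 6.5%.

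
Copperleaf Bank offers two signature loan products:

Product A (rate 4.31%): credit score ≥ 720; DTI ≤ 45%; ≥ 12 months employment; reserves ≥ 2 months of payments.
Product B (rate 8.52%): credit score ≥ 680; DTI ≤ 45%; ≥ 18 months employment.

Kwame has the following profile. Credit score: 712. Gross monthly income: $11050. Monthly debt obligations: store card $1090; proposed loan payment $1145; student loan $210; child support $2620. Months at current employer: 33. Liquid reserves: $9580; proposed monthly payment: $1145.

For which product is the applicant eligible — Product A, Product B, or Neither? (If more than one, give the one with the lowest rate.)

Total debts = (1,090 + 1,145 + 210 + 2,620) = 5,065; DTI = 5,065/11,050 = 45.8%.
Reserves = 9,580/1,145 = 8.4 months.
Product A: score 712 < 720; DTI 45.8% > 45%; employment 33 ≥ 12 mo; reserves 8.4 ≥ 2 mo → does not qualify.
Product B: score 712 ≥ 680; DTI 45.8% > 45%; employment 33 ≥ 18 mo → does not qualify.

Neither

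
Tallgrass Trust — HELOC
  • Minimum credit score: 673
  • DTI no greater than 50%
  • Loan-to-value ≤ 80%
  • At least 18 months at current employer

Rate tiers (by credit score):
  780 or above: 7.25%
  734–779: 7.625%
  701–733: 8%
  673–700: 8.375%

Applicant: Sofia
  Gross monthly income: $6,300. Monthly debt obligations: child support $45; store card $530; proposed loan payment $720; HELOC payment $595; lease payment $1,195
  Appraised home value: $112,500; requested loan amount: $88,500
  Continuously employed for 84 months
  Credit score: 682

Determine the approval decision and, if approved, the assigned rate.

Approved at 8.375%

Credit score 682 ≥ 673 (meets minimum)
Total monthly debts = (45 + 530 + 720 + 595 + 1,195) = 3,085. DTI = 3,085/6,300 = 49% ≤ 50%
Employment 84 ≥ 18 months
LTV = 88,500/112,500 = 78.7% ≤ 80%
All requirements met. Score 682 falls in the 673–700 tier → 8.375%.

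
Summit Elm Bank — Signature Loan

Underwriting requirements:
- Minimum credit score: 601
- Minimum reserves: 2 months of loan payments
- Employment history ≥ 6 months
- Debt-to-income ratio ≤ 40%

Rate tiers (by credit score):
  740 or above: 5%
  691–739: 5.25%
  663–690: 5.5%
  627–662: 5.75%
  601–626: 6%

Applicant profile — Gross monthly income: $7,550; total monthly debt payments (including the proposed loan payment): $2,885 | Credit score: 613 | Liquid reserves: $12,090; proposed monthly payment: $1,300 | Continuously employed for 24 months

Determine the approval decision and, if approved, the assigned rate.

Approved at 6%

Credit score 613 ≥ 601 (meets minimum)
Reserves = 12,090/1,300 = 9.3 months ≥ 2
Employment 24 ≥ 6 months
Debt-to-income = 2,885/7,550 = 38.2% — meets 40% limit
All requirements met. Score 613 falls in the 601–626 tier → 6%.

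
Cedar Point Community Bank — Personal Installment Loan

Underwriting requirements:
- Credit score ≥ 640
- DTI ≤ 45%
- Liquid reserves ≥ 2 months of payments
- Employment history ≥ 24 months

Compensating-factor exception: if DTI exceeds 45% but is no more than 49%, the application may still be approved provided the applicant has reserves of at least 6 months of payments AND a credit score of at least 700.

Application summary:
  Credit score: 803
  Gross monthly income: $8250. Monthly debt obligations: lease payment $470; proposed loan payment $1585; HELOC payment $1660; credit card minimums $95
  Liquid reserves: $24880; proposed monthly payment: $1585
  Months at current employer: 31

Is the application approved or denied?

Approved

Credit score 803 ≥ 640 (meets base)
Total debts = (470 + 1,585 + 1,660 + 95) = 3,810. DTI: 3,810 ÷ 8,250 = 46.2%, over the 45% base limit.
Reserves = 24,880/1,585 = 15.7 months ≥ 2
Employment 31 ≥ 24 months
DTI 46.2% is within the 45%–49% exception band; checking compensating factors.
Override check — reserves: 15.7 mo (ok); score: 803 (ok).
Both override conditions satisfied; DTI exception granted.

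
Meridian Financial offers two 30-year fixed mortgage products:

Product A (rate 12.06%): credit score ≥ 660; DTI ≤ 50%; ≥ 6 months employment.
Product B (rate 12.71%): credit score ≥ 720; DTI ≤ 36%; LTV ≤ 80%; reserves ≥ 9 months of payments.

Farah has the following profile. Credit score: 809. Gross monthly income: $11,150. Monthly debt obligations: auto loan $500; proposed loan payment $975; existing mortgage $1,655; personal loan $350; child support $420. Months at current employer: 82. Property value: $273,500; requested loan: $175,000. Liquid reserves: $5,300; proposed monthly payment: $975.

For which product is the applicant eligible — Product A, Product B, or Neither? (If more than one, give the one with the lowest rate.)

Total debts = (500 + 975 + 1,655 + 350 + 420) = 3,900; DTI = 3,900/11,150 = 35%.
LTV = 175,000/273,500 = 64%.
Reserves = 5,300/975 = 5.4 months.
Product A: score 809 ≥ 660; DTI 35% ≤ 50%; employment 82 ≥ 6 mo → qualifies.
Product B: score 809 ≥ 720; DTI 35% ≤ 36%; LTV 64% ≤ 80%; reserves 5.4 < 9 mo → does not qualify.

Product A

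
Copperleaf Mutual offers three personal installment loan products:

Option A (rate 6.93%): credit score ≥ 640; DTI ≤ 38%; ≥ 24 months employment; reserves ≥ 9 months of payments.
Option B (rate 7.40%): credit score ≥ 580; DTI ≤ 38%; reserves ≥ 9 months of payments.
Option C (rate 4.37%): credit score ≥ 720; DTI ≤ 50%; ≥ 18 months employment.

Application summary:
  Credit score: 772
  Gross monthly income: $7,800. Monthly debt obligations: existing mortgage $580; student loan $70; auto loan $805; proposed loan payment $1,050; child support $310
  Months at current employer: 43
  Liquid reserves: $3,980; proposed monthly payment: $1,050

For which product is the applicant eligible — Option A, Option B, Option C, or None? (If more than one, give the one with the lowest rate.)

Total debts = (580 + 70 + 805 + 1,050 + 310) = 2,815; DTI = 2,815/7,800 = 36.1%.
Reserves = 3,980/1,050 = 3.8 months.
Option A: score 772 ≥ 640; DTI 36.1% ≤ 38%; employment 43 ≥ 24 mo; reserves 3.8 < 9 mo → does not qualify.
Option B: score 772 ≥ 580; DTI 36.1% ≤ 38%; reserves 3.8 < 9 mo → does not qualify.
Option C: score 772 ≥ 720; DTI 36.1% ≤ 50%; employment 43 ≥ 18 mo → qualifies.

Option C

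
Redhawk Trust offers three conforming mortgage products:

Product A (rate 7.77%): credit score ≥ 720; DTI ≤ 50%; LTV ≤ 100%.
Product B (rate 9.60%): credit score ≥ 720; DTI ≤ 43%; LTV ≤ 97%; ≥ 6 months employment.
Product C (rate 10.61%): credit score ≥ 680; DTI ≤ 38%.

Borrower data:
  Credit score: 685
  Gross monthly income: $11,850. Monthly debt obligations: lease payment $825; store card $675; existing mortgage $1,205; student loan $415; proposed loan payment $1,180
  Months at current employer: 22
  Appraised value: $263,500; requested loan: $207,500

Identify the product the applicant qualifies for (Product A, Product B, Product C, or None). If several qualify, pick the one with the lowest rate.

Total debts = (825 + 675 + 1,205 + 415 + 1,180) = 4,300; DTI = 4,300/11,850 = 36.3%.
LTV = 207,500/263,500 = 78.7%.
Product A: score 685 < 720; DTI 36.3% ≤ 50%; LTV 78.7% ≤ 100% → does not qualify.
Product B: score 685 < 720; DTI 36.3% ≤ 43%; LTV 78.7% ≤ 97%; employment 22 ≥ 6 mo → does not qualify.
Product C: score 685 ≥ 680; DTI 36.3% ≤ 38% → qualifies.

Product C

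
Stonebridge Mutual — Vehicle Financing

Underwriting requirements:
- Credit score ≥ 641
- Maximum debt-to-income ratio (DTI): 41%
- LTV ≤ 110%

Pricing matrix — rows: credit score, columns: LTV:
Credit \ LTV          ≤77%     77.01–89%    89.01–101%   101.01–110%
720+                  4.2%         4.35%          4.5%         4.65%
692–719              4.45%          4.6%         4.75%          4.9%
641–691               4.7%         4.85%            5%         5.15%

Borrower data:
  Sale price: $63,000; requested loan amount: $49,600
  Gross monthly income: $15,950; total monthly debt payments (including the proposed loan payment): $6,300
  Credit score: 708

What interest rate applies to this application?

Credit score 708 ≥ 641; DTI: 6,300 ÷ 15,950 = 39.5%, within the 41% cap
Loan-to-value = 49,600/63,000 = 78.7% — pass (110% max)
Score 708 is in the 692–719 band; LTV 78.7% is in the 77.01–89% band → 4.6%.

4.6%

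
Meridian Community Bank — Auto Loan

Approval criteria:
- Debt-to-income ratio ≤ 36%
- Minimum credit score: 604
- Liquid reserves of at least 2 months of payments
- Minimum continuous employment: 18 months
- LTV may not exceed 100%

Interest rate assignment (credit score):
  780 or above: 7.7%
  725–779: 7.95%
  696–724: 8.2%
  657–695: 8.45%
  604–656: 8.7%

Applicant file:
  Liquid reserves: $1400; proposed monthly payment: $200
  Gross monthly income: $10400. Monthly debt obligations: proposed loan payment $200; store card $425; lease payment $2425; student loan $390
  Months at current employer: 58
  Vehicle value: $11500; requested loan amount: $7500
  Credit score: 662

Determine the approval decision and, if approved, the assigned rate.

Credit score 662 ≥ 604 (meets minimum)
LTV: 7,500 ÷ 11,500 = 65.2%, within 100% cap
Employment 58 ≥ 18 months
Total monthly debts = (200 + 425 + 2,425 + 390) = 3,440. DTI = 3,440/10,400 = 33.1% ≤ 36%
Reserves = 1,400/200 = 7.0 months ≥ 2
All requirements met. Score 662 falls in the 657–695 tier → 8.45%.

Approved at 8.45%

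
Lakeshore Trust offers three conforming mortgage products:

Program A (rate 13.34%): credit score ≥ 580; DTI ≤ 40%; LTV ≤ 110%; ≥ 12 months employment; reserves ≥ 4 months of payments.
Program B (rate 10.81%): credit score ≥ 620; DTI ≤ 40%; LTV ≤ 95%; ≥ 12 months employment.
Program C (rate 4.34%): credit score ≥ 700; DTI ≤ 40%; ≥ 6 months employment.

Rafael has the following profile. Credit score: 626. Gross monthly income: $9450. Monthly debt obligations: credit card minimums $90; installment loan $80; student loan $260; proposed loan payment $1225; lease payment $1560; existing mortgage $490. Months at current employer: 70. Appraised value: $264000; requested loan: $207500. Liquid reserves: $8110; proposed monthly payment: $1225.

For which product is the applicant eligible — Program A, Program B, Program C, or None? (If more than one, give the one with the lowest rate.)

Total debts = (90 + 80 + 260 + 1,225 + 1,560 + 490) = 3,705; DTI = 3,705/9,450 = 39.2%.
LTV = 207,500/264,000 = 78.6%.
Reserves = 8,110/1,225 = 6.6 months.
Program A: score 626 ≥ 580; DTI 39.2% ≤ 40%; LTV 78.6% ≤ 110%; employment 70 ≥ 12 mo; reserves 6.6 ≥ 4 mo → qualifies.
Program B: score 626 ≥ 620; DTI 39.2% ≤ 40%; LTV 78.6% ≤ 95%; employment 70 ≥ 12 mo → qualifies.
Program C: score 626 < 700; DTI 39.2% ≤ 40%; employment 70 ≥ 6 mo → does not qualify.
Qualifying: Program A, Program B. Lowest rate is 10.81% → Program B.

Program B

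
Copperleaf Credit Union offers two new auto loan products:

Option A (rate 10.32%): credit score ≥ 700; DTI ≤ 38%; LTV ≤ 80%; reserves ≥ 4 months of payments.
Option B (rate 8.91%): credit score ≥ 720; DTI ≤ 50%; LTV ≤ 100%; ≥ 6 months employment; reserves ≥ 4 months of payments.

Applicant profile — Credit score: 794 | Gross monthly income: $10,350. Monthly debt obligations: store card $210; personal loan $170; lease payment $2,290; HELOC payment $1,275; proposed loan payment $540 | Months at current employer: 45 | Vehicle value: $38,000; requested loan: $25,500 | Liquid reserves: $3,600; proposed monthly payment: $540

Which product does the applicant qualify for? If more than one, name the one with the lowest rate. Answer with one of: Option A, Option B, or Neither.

Option B

Total debts = (210 + 170 + 2,290 + 1,275 + 540) = 4,485; DTI = 4,485/10,350 = 43.3%.
LTV = 25,500/38,000 = 67.1%.
Reserves = 3,600/540 = 6.7 months.
Option A: score 794 ≥ 700; DTI 43.3% > 38%; LTV 67.1% ≤ 80%; reserves 6.7 ≥ 4 mo → does not qualify.
Option B: score 794 ≥ 720; DTI 43.3% ≤ 50%; LTV 67.1% ≤ 100%; employment 45 ≥ 6 mo; reserves 6.7 ≥ 4 mo → qualifies.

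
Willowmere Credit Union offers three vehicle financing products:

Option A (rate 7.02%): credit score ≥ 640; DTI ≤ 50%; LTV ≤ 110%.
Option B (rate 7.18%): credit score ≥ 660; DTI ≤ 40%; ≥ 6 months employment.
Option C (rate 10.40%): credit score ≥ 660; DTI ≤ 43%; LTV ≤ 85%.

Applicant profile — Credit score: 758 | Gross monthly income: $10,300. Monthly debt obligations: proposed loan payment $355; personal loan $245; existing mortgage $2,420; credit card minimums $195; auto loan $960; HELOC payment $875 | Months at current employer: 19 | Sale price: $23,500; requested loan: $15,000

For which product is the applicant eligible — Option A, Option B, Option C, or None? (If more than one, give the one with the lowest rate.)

Option A

Total debts = (355 + 245 + 2,420 + 195 + 960 + 875) = 5,050; DTI = 5,050/10,300 = 49%.
LTV = 15,000/23,500 = 63.8%.
Option A: score 758 ≥ 640; DTI 49% ≤ 50%; LTV 63.8% ≤ 110% → qualifies.
Option B: score 758 ≥ 660; DTI 49% > 40%; employment 19 ≥ 6 mo → does not qualify.
Option C: score 758 ≥ 660; DTI 49% > 43%; LTV 63.8% ≤ 85% → does not qualify.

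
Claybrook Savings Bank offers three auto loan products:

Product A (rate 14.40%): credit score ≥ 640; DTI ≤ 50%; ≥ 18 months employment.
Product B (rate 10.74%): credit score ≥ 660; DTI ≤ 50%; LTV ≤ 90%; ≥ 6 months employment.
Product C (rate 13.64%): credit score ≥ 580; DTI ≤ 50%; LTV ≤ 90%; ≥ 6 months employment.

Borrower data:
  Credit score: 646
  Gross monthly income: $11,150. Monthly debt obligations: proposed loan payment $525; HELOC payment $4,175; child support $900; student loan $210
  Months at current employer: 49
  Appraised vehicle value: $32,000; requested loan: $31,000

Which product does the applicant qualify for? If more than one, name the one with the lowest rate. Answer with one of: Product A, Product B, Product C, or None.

None

Total debts = (525 + 4,175 + 900 + 210) = 5,810; DTI = 5,810/11,150 = 52.1%.
LTV = 31,000/32,000 = 96.9%.
Product A: score 646 ≥ 640; DTI 52.1% > 50%; employment 49 ≥ 18 mo → does not qualify.
Product B: score 646 < 660; DTI 52.1% > 50%; LTV 96.9% > 90%; employment 49 ≥ 6 mo → does not qualify.
Product C: score 646 ≥ 580; DTI 52.1% > 50%; LTV 96.9% > 90%; employment 49 ≥ 6 mo → does not qualify.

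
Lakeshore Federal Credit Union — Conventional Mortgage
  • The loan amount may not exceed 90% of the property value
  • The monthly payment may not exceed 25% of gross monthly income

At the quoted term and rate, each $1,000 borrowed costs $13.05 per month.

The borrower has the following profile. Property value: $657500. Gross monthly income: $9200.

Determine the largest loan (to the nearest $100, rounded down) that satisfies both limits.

Payment cap: 25% × $9,200 = $2,300/month.
At $13.05 per $1,000, that supports 2,300/13.05 × 1,000 ≈ $176,245 → $176,200.
LTV cap: 90% × $657,500 = $591,750 → $591,700.
Binding constraint: payment-to-income.

$176,200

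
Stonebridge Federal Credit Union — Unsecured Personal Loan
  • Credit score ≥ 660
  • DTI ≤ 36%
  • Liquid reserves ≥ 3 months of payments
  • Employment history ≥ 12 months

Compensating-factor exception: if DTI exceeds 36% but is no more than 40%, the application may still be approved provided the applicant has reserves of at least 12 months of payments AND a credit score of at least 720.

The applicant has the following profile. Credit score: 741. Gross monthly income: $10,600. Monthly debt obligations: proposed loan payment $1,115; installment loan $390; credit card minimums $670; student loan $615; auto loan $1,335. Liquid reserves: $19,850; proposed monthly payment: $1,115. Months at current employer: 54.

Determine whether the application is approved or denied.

Credit score 741 ≥ 660 (meets base)
Total debts = (1,115 + 390 + 670 + 615 + 1,335) = 4,125. DTI = 4,125/10,600 = 38.9% > 36% — standard DTI limit exceeded.
Reserves = 19,850/1,115 = 17.8 months ≥ 3
Employment 54 ≥ 12 months
38.9% falls in the override range (36%–40%), so the compensating-factor test applies.
Override check — reserves: 17.8 mo (ok); score: 741 (ok).
Both compensating conditions met → exception applies.

Approved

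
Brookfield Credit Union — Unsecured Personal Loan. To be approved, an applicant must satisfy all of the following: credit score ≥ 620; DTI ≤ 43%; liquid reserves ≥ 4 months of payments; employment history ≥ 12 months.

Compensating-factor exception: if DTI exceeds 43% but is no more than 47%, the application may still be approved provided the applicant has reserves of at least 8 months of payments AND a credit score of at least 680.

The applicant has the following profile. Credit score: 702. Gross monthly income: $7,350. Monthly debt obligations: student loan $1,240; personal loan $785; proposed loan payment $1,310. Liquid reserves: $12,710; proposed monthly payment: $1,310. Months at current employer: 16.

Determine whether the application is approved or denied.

Credit score 702 ≥ 620 (meets base)
Total debts = (1,240 + 785 + 1,310) = 3,335. DTI: 3,335 ÷ 7,350 = 45.4%, over the 43% base limit.
Reserves: 12,710 ÷ 1,310 = 9.7 months (meets 4-month minimum)
Employment 16 ≥ 12 months
45.4% falls in the override range (43%–47%), so the compensating-factor test applies.
Reserves 9.7 ≥ 8 months; credit score 702 ≥ 680.
Both override conditions satisfied; DTI exception granted.

Approved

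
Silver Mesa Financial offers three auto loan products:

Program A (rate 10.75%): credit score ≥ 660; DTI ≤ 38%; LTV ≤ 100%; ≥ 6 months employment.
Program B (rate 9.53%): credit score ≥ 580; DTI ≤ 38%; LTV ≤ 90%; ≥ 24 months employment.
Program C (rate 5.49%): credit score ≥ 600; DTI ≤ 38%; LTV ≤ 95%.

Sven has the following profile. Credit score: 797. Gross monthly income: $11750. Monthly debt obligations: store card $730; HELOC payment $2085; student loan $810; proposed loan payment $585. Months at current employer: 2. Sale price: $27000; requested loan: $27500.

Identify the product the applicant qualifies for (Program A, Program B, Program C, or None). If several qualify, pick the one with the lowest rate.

Total debts = (730 + 2,085 + 810 + 585) = 4,210; DTI = 4,210/11,750 = 35.8%.
LTV = 27,500/27,000 = 101.9%.
Program A: score 797 ≥ 660; DTI 35.8% ≤ 38%; LTV 101.9% > 100%; employment 2 < 6 mo → does not qualify.
Program B: score 797 ≥ 580; DTI 35.8% ≤ 38%; LTV 101.9% > 90%; employment 2 < 24 mo → does not qualify.
Program C: score 797 ≥ 600; DTI 35.8% ≤ 38%; LTV 101.9% > 95% → does not qualify.

None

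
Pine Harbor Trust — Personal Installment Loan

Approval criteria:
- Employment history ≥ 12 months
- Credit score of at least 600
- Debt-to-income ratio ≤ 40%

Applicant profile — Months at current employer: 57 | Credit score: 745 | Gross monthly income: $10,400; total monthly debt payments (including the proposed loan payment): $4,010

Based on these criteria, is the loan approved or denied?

Approved

Employment 57 ≥ 12 months
Credit score 745 ≥ 600 (meets)
Debt-to-income = 4,010/10,400 = 38.6% — meets 40% limit
All criteria satisfied.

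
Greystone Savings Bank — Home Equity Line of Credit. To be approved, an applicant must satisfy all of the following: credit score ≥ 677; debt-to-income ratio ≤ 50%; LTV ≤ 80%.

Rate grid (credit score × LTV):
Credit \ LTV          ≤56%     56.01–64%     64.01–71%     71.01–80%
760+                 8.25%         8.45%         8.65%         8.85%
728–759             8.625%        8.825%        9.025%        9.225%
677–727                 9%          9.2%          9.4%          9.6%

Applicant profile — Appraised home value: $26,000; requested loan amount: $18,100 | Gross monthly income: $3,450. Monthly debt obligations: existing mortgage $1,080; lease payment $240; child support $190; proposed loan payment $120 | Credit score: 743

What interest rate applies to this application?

9.025%

Credit score 743 ≥ 677; Total monthly debts = (1,080 + 240 + 190 + 120) = 1,630. DTI = 1,630/3,450 = 47.2% ≤ 50%
LTV: 18,100 ÷ 26,000 = 69.6%, within 80% cap
Credit 743 → row 728–759; LTV 69.6% → column 64.01–71%. Grid cell → 9.025%.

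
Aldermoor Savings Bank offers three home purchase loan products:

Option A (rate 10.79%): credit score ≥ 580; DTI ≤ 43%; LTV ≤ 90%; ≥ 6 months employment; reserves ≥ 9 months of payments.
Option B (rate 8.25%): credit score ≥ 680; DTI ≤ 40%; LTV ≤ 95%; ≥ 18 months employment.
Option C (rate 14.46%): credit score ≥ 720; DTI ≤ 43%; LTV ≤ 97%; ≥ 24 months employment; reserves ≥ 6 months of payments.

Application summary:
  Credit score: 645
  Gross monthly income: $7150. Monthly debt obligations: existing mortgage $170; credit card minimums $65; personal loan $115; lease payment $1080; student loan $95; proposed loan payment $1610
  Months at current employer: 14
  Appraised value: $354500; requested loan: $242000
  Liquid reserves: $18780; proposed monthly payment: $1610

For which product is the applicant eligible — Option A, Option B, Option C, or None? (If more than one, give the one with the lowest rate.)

None

Total debts = (170 + 65 + 115 + 1,080 + 95 + 1,610) = 3,135; DTI = 3,135/7,150 = 43.8%.
LTV = 242,000/354,500 = 68.3%.
Reserves = 18,780/1,610 = 11.7 months.
Option A: score 645 ≥ 580; DTI 43.8% > 43%; LTV 68.3% ≤ 90%; employment 14 ≥ 6 mo; reserves 11.7 ≥ 9 mo → does not qualify.
Option B: score 645 < 680; DTI 43.8% > 40%; LTV 68.3% ≤ 95%; employment 14 < 18 mo → does not qualify.
Option C: score 645 < 720; DTI 43.8% > 43%; LTV 68.3% ≤ 97%; employment 14 < 24 mo; reserves 11.7 ≥ 6 mo → does not qualify.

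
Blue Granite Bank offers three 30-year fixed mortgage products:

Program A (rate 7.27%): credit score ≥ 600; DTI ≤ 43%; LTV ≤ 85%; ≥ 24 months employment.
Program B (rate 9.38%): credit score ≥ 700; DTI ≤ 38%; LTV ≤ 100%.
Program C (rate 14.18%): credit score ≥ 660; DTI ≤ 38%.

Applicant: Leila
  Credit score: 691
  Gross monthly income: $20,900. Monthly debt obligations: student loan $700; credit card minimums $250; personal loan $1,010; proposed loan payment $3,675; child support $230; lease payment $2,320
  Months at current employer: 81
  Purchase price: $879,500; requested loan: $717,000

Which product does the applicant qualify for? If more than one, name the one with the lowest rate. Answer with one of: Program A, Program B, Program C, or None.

Program A

Total debts = (700 + 250 + 1,010 + 3,675 + 230 + 2,320) = 8,185; DTI = 8,185/20,900 = 39.2%.
LTV = 717,000/879,500 = 81.5%.
Program A: score 691 ≥ 600; DTI 39.2% ≤ 43%; LTV 81.5% ≤ 85%; employment 81 ≥ 24 mo → qualifies.
Program B: score 691 < 700; DTI 39.2% > 38%; LTV 81.5% ≤ 100% → does not qualify.
Program C: score 691 ≥ 660; DTI 39.2% > 38% → does not qualify.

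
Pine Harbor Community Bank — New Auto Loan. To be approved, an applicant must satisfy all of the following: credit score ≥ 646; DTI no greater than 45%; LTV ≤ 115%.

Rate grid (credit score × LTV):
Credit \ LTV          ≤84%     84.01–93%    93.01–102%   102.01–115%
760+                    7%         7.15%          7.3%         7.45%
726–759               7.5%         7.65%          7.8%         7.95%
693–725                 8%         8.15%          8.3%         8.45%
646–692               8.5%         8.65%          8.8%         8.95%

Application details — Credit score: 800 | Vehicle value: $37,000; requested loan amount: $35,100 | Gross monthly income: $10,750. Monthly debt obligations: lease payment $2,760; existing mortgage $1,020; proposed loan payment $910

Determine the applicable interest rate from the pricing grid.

7.3%

Credit score 800 ≥ 646; Total monthly debts = (2,760 + 1,020 + 910) = 4,690. DTI: 4,690 ÷ 10,750 = 43.6%, within the 45% cap
Loan-to-value = 35,100/37,000 = 94.9% — pass (115% max)
Score 800 is in the 760+ band; LTV 94.9% is in the 93.01–102% band → 7.3%.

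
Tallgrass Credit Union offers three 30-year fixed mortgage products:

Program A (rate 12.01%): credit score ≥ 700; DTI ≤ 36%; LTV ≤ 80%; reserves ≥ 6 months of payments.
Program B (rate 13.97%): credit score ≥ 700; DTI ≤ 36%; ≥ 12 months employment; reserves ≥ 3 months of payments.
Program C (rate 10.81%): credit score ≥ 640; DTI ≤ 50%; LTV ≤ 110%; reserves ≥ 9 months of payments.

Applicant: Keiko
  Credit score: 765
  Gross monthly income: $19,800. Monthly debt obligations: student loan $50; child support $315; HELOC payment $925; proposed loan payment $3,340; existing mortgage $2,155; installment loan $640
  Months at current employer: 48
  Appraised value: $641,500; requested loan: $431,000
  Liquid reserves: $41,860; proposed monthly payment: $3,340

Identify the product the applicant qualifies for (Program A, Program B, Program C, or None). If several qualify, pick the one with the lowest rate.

Program C

Total debts = (50 + 315 + 925 + 3,340 + 2,155 + 640) = 7,425; DTI = 7,425/19,800 = 37.5%.
LTV = 431,000/641,500 = 67.2%.
Reserves = 41,860/3,340 = 12.5 months.
Program A: score 765 ≥ 700; DTI 37.5% > 36%; LTV 67.2% ≤ 80%; reserves 12.5 ≥ 6 mo → does not qualify.
Program B: score 765 ≥ 700; DTI 37.5% > 36%; employment 48 ≥ 12 mo; reserves 12.5 ≥ 3 mo → does not qualify.
Program C: score 765 ≥ 640; DTI 37.5% ≤ 50%; LTV 67.2% ≤ 110%; reserves 12.5 ≥ 9 mo → qualifies.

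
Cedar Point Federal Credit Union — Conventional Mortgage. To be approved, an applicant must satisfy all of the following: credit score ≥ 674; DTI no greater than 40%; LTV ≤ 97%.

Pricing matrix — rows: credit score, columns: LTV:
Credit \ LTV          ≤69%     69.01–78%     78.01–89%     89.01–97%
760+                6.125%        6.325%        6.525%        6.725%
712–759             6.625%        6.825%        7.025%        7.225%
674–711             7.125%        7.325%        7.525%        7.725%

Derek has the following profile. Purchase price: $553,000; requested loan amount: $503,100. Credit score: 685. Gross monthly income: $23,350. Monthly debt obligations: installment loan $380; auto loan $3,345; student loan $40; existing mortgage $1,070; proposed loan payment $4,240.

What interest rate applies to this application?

7.725%

Credit score 685 ≥ 674; Total monthly debts = (380 + 3,345 + 40 + 1,070 + 4,240) = 9,075. DTI: 9,075 ÷ 23,350 = 38.9%, within the 40% cap
Loan-to-value = 503,100/553,000 = 91% — pass (97% max)
Credit 685 → row 674–711; LTV 91% → column 89.01–97%. Grid cell → 7.725%.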